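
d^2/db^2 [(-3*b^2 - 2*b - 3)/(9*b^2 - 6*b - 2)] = 6*(-108*b^3 - 297*b^2 + 126*b - 50)/(729*b^6 - 1458*b^5 + 486*b^4 + 432*b^3 - 108*b^2 - 72*b - 8)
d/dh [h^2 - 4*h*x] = 2*h - 4*x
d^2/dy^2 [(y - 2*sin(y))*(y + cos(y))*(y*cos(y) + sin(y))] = -y^3*cos(y) - 7*y^2*sin(y) + 4*y^2*sin(2*y) - 2*y^2*cos(2*y) + y*sin(y)/2 - 6*y*sin(2*y) + 9*y*sin(3*y)/2 + 10*y*cos(y) - 12*y*cos(2*y) + 2*sin(y) - 6*sin(2*y) - cos(y)/2 + 3*cos(2*y) - 15*cos(3*y)/2 + 1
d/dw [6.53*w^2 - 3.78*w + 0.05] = 13.06*w - 3.78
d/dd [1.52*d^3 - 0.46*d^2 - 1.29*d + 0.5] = 4.56*d^2 - 0.92*d - 1.29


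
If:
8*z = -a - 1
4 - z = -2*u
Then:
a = -8*z - 1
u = z/2 - 2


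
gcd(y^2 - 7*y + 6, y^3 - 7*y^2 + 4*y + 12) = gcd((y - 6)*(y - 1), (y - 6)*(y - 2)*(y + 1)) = y - 6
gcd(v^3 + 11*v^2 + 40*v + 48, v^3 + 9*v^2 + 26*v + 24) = v^2 + 7*v + 12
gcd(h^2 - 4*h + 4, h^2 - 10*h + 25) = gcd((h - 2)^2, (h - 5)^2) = 1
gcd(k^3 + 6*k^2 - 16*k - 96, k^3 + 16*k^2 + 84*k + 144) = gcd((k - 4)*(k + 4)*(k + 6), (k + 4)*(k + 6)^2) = k^2 + 10*k + 24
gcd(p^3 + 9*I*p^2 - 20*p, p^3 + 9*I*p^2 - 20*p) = p^3 + 9*I*p^2 - 20*p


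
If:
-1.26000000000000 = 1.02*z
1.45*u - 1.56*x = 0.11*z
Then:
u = 1.07586206896552*x - 0.0937119675456389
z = -1.24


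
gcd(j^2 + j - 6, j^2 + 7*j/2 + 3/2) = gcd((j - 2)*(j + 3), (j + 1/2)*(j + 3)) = j + 3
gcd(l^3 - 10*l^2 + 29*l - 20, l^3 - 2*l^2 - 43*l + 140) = l^2 - 9*l + 20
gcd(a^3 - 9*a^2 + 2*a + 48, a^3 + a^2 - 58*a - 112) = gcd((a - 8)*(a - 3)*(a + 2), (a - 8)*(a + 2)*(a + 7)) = a^2 - 6*a - 16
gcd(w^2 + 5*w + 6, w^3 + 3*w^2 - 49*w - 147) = w + 3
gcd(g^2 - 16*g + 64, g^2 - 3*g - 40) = g - 8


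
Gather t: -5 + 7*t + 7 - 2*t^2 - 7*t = 2 - 2*t^2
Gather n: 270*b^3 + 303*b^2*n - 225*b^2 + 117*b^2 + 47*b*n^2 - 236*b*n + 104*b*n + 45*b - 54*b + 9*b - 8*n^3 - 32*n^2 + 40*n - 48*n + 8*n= 270*b^3 - 108*b^2 - 8*n^3 + n^2*(47*b - 32) + n*(303*b^2 - 132*b)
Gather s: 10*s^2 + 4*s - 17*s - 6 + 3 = 10*s^2 - 13*s - 3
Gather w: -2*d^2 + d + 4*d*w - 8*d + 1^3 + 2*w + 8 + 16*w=-2*d^2 - 7*d + w*(4*d + 18) + 9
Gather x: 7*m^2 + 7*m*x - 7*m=7*m^2 + 7*m*x - 7*m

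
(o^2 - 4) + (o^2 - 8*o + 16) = 2*o^2 - 8*o + 12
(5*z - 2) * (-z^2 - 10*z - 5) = -5*z^3 - 48*z^2 - 5*z + 10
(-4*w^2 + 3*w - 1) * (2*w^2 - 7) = -8*w^4 + 6*w^3 + 26*w^2 - 21*w + 7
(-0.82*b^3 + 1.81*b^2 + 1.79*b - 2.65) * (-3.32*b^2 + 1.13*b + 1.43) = 2.7224*b^5 - 6.9358*b^4 - 5.0701*b^3 + 13.409*b^2 - 0.4348*b - 3.7895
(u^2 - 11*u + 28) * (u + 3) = u^3 - 8*u^2 - 5*u + 84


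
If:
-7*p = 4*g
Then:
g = -7*p/4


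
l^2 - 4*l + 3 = (l - 3)*(l - 1)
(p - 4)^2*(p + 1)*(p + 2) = p^4 - 5*p^3 - 6*p^2 + 32*p + 32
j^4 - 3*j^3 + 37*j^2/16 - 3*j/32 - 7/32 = (j - 7/4)*(j - 1)*(j - 1/2)*(j + 1/4)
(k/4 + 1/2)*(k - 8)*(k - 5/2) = k^3/4 - 17*k^2/8 - k/4 + 10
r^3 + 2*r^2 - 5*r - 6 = (r - 2)*(r + 1)*(r + 3)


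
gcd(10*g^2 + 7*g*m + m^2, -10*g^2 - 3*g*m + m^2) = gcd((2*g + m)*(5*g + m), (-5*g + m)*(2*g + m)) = 2*g + m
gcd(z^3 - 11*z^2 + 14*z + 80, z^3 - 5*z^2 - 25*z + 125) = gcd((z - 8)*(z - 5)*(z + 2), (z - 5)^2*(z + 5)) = z - 5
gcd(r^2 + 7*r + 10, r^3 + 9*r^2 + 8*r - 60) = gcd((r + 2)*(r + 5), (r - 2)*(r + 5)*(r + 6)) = r + 5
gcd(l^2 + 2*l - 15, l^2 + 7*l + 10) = l + 5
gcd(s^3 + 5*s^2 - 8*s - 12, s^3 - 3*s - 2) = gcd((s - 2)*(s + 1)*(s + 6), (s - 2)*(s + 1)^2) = s^2 - s - 2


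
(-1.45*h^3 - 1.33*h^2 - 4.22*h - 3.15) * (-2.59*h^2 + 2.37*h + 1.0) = 3.7555*h^5 + 0.00819999999999999*h^4 + 6.3277*h^3 - 3.1729*h^2 - 11.6855*h - 3.15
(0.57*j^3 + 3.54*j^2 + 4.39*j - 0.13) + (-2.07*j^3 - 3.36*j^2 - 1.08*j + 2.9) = -1.5*j^3 + 0.18*j^2 + 3.31*j + 2.77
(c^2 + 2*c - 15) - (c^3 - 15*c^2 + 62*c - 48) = -c^3 + 16*c^2 - 60*c + 33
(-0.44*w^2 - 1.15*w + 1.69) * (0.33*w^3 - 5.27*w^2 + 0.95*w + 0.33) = -0.1452*w^5 + 1.9393*w^4 + 6.2002*w^3 - 10.144*w^2 + 1.226*w + 0.5577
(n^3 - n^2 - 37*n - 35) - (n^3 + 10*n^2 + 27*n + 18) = -11*n^2 - 64*n - 53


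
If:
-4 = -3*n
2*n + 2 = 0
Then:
No Solution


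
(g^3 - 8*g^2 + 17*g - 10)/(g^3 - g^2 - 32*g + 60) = (g - 1)/(g + 6)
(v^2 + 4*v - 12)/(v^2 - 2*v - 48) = (v - 2)/(v - 8)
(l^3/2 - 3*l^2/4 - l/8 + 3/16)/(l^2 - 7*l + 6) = (8*l^3 - 12*l^2 - 2*l + 3)/(16*(l^2 - 7*l + 6))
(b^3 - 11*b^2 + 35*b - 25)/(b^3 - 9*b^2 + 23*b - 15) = (b - 5)/(b - 3)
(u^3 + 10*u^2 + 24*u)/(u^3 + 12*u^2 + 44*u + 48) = u/(u + 2)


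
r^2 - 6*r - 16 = (r - 8)*(r + 2)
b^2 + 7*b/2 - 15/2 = (b - 3/2)*(b + 5)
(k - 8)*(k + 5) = k^2 - 3*k - 40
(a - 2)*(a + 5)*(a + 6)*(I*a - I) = I*a^4 + 8*I*a^3 - I*a^2 - 68*I*a + 60*I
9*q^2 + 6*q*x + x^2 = (3*q + x)^2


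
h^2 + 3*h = h*(h + 3)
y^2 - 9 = (y - 3)*(y + 3)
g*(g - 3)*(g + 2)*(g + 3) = g^4 + 2*g^3 - 9*g^2 - 18*g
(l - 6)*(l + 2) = l^2 - 4*l - 12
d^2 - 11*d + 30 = (d - 6)*(d - 5)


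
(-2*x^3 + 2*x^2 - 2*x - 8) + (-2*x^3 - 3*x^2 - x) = -4*x^3 - x^2 - 3*x - 8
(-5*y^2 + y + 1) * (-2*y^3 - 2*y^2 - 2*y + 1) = 10*y^5 + 8*y^4 + 6*y^3 - 9*y^2 - y + 1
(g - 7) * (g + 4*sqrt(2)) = g^2 - 7*g + 4*sqrt(2)*g - 28*sqrt(2)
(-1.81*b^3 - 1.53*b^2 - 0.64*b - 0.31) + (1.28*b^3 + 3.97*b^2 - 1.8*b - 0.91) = -0.53*b^3 + 2.44*b^2 - 2.44*b - 1.22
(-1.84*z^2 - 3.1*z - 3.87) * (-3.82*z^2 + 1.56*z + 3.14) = 7.0288*z^4 + 8.9716*z^3 + 4.1698*z^2 - 15.7712*z - 12.1518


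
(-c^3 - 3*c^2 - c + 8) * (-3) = 3*c^3 + 9*c^2 + 3*c - 24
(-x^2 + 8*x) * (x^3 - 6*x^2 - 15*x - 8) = -x^5 + 14*x^4 - 33*x^3 - 112*x^2 - 64*x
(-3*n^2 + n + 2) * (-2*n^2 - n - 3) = 6*n^4 + n^3 + 4*n^2 - 5*n - 6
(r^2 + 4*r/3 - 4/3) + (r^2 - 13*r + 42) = 2*r^2 - 35*r/3 + 122/3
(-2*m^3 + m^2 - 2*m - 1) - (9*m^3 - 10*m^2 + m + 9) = -11*m^3 + 11*m^2 - 3*m - 10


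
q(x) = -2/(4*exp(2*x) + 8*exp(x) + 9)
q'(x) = -2*(-8*exp(2*x) - 8*exp(x))/(4*exp(2*x) + 8*exp(x) + 9)^2 = 16*(exp(x) + 1)*exp(x)/(4*exp(2*x) + 8*exp(x) + 9)^2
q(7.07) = -0.00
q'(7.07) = 0.00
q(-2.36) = -0.20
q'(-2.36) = 0.02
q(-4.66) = -0.22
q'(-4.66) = 0.00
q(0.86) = -0.04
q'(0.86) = 0.05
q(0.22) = -0.08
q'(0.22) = 0.07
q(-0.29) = -0.12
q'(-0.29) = 0.07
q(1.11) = -0.03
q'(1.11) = 0.04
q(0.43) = -0.07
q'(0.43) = 0.07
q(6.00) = 0.00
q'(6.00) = 0.00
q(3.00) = 0.00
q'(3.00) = 0.00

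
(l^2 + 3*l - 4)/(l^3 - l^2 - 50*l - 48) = (-l^2 - 3*l + 4)/(-l^3 + l^2 + 50*l + 48)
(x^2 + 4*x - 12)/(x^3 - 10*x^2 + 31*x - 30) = (x + 6)/(x^2 - 8*x + 15)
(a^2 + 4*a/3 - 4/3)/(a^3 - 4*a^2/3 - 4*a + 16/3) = (3*a - 2)/(3*a^2 - 10*a + 8)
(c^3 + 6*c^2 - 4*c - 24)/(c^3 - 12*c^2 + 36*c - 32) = (c^2 + 8*c + 12)/(c^2 - 10*c + 16)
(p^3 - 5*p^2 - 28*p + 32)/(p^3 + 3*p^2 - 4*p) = (p - 8)/p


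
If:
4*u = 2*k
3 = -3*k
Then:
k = -1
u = -1/2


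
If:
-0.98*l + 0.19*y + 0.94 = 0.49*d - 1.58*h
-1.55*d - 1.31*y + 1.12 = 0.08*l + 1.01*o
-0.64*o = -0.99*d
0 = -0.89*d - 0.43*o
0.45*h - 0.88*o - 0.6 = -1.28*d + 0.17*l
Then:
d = 0.00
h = 4.40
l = 8.13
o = 0.00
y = 0.36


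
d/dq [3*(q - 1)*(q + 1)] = 6*q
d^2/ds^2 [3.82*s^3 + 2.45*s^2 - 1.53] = 22.92*s + 4.9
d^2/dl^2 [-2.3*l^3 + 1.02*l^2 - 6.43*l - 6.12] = 2.04 - 13.8*l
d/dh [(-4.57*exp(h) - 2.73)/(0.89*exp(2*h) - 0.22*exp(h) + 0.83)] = (4.0673*exp(2*h) + 4.8594*exp(h) - 4.3937)*exp(h)/(0.7921*exp(4*h) - 0.3916*exp(3*h) + 1.5258*exp(2*h) - 0.3652*exp(h) + 0.6889)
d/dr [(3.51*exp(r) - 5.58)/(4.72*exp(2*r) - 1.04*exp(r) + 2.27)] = (-16.5672*exp(2*r) + 52.6752*exp(r) + 2.1645)*exp(r)/(22.2784*exp(4*r) - 9.8176*exp(3*r) + 22.5104*exp(2*r) - 4.7216*exp(r) + 5.1529)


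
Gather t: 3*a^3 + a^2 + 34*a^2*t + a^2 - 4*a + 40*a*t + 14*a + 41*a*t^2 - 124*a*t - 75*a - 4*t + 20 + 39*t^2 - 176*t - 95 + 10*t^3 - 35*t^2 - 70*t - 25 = 3*a^3 + 2*a^2 - 65*a + 10*t^3 + t^2*(41*a + 4) + t*(34*a^2 - 84*a - 250) - 100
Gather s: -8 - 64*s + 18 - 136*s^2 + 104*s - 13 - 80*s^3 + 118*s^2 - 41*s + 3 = -80*s^3 - 18*s^2 - s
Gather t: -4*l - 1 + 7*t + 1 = -4*l + 7*t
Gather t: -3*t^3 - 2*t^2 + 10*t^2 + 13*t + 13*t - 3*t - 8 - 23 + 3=-3*t^3 + 8*t^2 + 23*t - 28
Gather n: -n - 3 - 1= -n - 4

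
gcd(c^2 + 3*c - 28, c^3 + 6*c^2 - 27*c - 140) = c + 7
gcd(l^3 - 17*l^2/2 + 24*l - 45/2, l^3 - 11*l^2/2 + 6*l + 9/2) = l^2 - 6*l + 9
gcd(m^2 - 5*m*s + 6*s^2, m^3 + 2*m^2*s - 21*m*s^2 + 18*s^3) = -m + 3*s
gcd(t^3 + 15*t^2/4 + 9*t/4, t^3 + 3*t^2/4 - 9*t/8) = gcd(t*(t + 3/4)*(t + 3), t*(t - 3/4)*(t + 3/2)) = t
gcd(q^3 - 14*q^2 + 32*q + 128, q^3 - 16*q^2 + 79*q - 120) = q - 8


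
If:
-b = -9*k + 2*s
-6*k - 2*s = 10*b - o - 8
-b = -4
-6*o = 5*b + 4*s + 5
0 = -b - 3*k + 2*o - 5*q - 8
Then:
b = 4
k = -185/108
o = 83/36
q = -9/20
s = -233/24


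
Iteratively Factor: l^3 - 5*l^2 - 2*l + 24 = (l + 2)*(l^2 - 7*l + 12) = (l - 4)*(l + 2)*(l - 3)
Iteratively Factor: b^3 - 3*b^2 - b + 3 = (b + 1)*(b^2 - 4*b + 3) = (b - 3)*(b + 1)*(b - 1)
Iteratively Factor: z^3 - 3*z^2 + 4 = (z - 2)*(z^2 - z - 2) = (z - 2)^2*(z + 1)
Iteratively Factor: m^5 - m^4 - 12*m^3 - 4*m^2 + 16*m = (m - 4)*(m^4 + 3*m^3 - 4*m) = m*(m - 4)*(m^3 + 3*m^2 - 4) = m*(m - 4)*(m - 1)*(m^2 + 4*m + 4) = m*(m - 4)*(m - 1)*(m + 2)*(m + 2)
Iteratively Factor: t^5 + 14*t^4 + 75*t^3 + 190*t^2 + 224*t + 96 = (t + 4)*(t^4 + 10*t^3 + 35*t^2 + 50*t + 24) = (t + 1)*(t + 4)*(t^3 + 9*t^2 + 26*t + 24) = (t + 1)*(t + 2)*(t + 4)*(t^2 + 7*t + 12) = (t + 1)*(t + 2)*(t + 3)*(t + 4)*(t + 4)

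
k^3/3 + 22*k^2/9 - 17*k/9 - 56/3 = (k/3 + 1)*(k - 8/3)*(k + 7)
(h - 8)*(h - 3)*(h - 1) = h^3 - 12*h^2 + 35*h - 24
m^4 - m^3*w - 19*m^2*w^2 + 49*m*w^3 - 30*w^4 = (m - 3*w)*(m - 2*w)*(m - w)*(m + 5*w)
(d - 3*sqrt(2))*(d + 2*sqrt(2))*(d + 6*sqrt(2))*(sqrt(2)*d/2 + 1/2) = sqrt(2)*d^4/2 + 11*d^3/2 - 19*sqrt(2)*d^2/2 - 84*d - 36*sqrt(2)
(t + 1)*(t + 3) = t^2 + 4*t + 3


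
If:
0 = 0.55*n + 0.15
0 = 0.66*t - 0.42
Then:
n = -0.27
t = 0.64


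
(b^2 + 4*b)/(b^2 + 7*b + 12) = b/(b + 3)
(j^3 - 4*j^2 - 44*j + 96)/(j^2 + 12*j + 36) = (j^2 - 10*j + 16)/(j + 6)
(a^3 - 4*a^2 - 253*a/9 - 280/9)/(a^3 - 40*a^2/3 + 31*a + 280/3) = (a + 7/3)/(a - 7)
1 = 1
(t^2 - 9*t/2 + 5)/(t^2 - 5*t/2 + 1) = (2*t - 5)/(2*t - 1)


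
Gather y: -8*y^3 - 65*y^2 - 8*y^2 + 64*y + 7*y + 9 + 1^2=-8*y^3 - 73*y^2 + 71*y + 10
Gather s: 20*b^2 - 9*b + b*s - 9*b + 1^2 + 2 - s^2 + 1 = 20*b^2 + b*s - 18*b - s^2 + 4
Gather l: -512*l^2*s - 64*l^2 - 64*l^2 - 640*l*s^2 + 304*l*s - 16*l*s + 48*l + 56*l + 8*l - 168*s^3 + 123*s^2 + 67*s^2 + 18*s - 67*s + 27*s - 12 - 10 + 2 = l^2*(-512*s - 128) + l*(-640*s^2 + 288*s + 112) - 168*s^3 + 190*s^2 - 22*s - 20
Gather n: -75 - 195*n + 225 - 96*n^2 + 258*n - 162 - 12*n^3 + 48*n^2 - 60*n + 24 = -12*n^3 - 48*n^2 + 3*n + 12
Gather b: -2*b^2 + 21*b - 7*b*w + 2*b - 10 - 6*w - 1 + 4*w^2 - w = -2*b^2 + b*(23 - 7*w) + 4*w^2 - 7*w - 11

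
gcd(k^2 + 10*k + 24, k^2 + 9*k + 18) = k + 6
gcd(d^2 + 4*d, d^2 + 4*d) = d^2 + 4*d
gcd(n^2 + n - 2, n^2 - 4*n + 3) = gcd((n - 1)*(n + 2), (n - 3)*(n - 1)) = n - 1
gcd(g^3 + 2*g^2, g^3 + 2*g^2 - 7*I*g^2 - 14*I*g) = g^2 + 2*g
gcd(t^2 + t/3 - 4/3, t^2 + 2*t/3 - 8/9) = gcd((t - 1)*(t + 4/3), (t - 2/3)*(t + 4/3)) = t + 4/3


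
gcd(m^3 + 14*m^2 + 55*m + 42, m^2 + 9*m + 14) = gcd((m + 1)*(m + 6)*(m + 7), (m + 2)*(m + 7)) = m + 7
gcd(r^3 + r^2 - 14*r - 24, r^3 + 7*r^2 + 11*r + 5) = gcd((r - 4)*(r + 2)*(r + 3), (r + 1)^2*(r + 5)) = 1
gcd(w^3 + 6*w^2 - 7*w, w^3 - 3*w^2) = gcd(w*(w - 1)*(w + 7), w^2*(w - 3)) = w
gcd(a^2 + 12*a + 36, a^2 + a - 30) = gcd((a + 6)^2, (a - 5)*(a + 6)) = a + 6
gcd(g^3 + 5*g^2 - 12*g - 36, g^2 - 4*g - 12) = g + 2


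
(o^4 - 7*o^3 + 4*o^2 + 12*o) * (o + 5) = o^5 - 2*o^4 - 31*o^3 + 32*o^2 + 60*o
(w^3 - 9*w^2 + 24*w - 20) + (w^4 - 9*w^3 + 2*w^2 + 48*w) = w^4 - 8*w^3 - 7*w^2 + 72*w - 20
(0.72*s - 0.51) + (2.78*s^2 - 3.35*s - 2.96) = 2.78*s^2 - 2.63*s - 3.47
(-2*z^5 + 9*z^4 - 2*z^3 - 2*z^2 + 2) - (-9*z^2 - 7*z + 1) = -2*z^5 + 9*z^4 - 2*z^3 + 7*z^2 + 7*z + 1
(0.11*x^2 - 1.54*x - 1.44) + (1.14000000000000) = 0.11*x^2 - 1.54*x - 0.3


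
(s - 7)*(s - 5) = s^2 - 12*s + 35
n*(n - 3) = n^2 - 3*n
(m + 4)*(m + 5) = m^2 + 9*m + 20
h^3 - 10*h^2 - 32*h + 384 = (h - 8)^2*(h + 6)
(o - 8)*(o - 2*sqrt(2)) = o^2 - 8*o - 2*sqrt(2)*o + 16*sqrt(2)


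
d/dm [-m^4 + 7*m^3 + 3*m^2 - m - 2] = -4*m^3 + 21*m^2 + 6*m - 1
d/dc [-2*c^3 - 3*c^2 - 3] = 6*c*(-c - 1)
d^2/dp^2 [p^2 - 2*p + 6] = 2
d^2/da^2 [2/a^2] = 12/a^4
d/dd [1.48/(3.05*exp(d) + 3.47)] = -4.514*exp(d)/(3.05*exp(d) + 3.47)^2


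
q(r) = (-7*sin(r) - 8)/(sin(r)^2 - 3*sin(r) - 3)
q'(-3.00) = 0.78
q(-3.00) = 2.74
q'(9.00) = -0.26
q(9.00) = 2.68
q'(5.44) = -179.94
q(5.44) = 13.72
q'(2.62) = -0.32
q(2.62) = 2.71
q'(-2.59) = 6.06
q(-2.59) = 3.76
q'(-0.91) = -103548.72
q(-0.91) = 302.65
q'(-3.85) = -0.38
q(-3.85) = 2.77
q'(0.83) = 0.39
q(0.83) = 2.82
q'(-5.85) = 0.27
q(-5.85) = 2.68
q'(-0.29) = -1.58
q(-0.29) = 2.91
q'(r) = (-2*sin(r)*cos(r) + 3*cos(r))*(-7*sin(r) - 8)/(sin(r)^2 - 3*sin(r) - 3)^2 - 7*cos(r)/(sin(r)^2 - 3*sin(r) - 3)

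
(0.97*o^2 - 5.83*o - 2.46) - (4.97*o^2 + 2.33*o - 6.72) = -4.0*o^2 - 8.16*o + 4.26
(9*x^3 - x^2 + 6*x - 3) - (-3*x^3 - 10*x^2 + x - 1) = 12*x^3 + 9*x^2 + 5*x - 2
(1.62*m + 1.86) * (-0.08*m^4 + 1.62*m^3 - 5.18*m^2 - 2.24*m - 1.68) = -0.1296*m^5 + 2.4756*m^4 - 5.3784*m^3 - 13.2636*m^2 - 6.888*m - 3.1248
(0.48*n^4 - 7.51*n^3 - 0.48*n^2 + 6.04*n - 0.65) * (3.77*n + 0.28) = 1.8096*n^5 - 28.1783*n^4 - 3.9124*n^3 + 22.6364*n^2 - 0.7593*n - 0.182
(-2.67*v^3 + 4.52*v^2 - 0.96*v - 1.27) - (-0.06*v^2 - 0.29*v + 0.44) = -2.67*v^3 + 4.58*v^2 - 0.67*v - 1.71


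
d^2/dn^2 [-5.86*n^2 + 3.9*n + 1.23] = -11.7200000000000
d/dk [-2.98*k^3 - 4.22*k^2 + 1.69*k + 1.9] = -8.94*k^2 - 8.44*k + 1.69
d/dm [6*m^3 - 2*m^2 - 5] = 2*m*(9*m - 2)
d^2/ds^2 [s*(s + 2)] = 2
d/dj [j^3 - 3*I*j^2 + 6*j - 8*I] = 3*j^2 - 6*I*j + 6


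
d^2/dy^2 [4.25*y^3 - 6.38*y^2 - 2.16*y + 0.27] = 25.5*y - 12.76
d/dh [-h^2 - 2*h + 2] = -2*h - 2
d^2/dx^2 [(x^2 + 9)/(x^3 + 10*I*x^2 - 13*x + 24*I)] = 2*(x^3 - 9*I*x^2 + 39*x + 115*I)/(x^6 + 21*I*x^5 - 123*x^4 - 7*I*x^3 - 984*x^2 + 1344*I*x + 512)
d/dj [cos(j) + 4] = -sin(j)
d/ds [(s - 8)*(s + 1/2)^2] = (2*s + 1)*(6*s - 31)/4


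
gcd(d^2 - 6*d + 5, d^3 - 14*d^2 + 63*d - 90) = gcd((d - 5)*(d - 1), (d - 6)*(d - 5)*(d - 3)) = d - 5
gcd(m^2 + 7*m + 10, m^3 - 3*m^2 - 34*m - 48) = m + 2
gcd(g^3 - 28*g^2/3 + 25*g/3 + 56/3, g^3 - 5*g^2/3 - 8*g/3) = g + 1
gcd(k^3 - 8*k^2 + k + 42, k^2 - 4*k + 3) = k - 3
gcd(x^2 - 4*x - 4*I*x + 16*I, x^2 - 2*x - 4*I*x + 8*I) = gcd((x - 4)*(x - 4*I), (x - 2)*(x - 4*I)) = x - 4*I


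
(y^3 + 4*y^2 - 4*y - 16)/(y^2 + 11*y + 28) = (y^2 - 4)/(y + 7)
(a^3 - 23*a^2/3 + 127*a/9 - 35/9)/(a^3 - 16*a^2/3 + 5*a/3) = (a - 7/3)/a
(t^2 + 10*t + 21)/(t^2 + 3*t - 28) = (t + 3)/(t - 4)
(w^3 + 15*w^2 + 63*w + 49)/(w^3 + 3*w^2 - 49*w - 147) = (w^2 + 8*w + 7)/(w^2 - 4*w - 21)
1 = 1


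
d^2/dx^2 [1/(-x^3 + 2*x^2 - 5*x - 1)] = 2*((3*x - 2)*(x^3 - 2*x^2 + 5*x + 1) - (3*x^2 - 4*x + 5)^2)/(x^3 - 2*x^2 + 5*x + 1)^3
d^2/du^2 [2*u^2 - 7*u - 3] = 4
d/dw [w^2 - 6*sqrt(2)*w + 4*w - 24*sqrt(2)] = 2*w - 6*sqrt(2) + 4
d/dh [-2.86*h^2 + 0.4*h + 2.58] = 0.4 - 5.72*h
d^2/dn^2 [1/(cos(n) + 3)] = (sin(n)^2 + 3*cos(n) + 1)/(cos(n) + 3)^3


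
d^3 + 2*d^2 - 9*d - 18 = (d - 3)*(d + 2)*(d + 3)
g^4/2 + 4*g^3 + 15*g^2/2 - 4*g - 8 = (g/2 + 1/2)*(g - 1)*(g + 4)^2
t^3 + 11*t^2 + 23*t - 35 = (t - 1)*(t + 5)*(t + 7)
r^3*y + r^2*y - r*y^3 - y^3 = (r - y)*(r + y)*(r*y + y)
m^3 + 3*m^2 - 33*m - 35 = (m - 5)*(m + 1)*(m + 7)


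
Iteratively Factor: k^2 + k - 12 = (k + 4)*(k - 3)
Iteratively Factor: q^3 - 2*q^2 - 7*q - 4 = (q + 1)*(q^2 - 3*q - 4) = (q - 4)*(q + 1)*(q + 1)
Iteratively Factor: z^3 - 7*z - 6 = (z + 2)*(z^2 - 2*z - 3) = (z + 1)*(z + 2)*(z - 3)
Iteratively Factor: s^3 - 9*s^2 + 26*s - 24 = (s - 4)*(s^2 - 5*s + 6) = (s - 4)*(s - 2)*(s - 3)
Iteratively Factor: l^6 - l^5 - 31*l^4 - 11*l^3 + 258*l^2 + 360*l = (l - 4)*(l^5 + 3*l^4 - 19*l^3 - 87*l^2 - 90*l) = (l - 4)*(l + 2)*(l^4 + l^3 - 21*l^2 - 45*l) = l*(l - 4)*(l + 2)*(l^3 + l^2 - 21*l - 45) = l*(l - 5)*(l - 4)*(l + 2)*(l^2 + 6*l + 9) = l*(l - 5)*(l - 4)*(l + 2)*(l + 3)*(l + 3)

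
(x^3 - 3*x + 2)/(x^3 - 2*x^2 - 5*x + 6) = (x - 1)/(x - 3)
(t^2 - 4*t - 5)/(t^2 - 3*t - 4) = (t - 5)/(t - 4)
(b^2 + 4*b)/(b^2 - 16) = b/(b - 4)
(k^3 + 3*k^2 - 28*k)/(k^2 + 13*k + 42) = k*(k - 4)/(k + 6)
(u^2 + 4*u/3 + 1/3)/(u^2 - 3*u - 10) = (3*u^2 + 4*u + 1)/(3*(u^2 - 3*u - 10))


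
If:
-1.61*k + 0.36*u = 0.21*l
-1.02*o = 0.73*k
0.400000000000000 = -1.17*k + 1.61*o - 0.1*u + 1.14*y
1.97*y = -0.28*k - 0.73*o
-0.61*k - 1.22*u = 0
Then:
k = -0.19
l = 1.60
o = 0.13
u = 0.09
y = -0.02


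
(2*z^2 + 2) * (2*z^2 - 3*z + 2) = 4*z^4 - 6*z^3 + 8*z^2 - 6*z + 4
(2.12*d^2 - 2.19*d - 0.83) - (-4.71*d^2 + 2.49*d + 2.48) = 6.83*d^2 - 4.68*d - 3.31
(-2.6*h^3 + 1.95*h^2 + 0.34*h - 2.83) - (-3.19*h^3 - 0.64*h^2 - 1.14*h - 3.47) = 0.59*h^3 + 2.59*h^2 + 1.48*h + 0.64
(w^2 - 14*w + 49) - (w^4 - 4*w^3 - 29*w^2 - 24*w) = -w^4 + 4*w^3 + 30*w^2 + 10*w + 49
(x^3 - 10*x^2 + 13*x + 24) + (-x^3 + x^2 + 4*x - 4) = -9*x^2 + 17*x + 20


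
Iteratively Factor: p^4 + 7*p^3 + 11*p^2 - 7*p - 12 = (p + 4)*(p^3 + 3*p^2 - p - 3) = (p + 3)*(p + 4)*(p^2 - 1) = (p + 1)*(p + 3)*(p + 4)*(p - 1)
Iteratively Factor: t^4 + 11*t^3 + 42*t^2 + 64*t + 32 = (t + 4)*(t^3 + 7*t^2 + 14*t + 8) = (t + 1)*(t + 4)*(t^2 + 6*t + 8) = (t + 1)*(t + 4)^2*(t + 2)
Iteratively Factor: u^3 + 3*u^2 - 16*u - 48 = (u - 4)*(u^2 + 7*u + 12) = (u - 4)*(u + 4)*(u + 3)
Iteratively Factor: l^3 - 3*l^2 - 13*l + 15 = (l - 1)*(l^2 - 2*l - 15) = (l - 1)*(l + 3)*(l - 5)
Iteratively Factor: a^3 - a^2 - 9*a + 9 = (a + 3)*(a^2 - 4*a + 3) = (a - 3)*(a + 3)*(a - 1)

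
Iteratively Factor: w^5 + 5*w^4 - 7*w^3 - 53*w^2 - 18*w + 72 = (w + 4)*(w^4 + w^3 - 11*w^2 - 9*w + 18) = (w + 2)*(w + 4)*(w^3 - w^2 - 9*w + 9) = (w + 2)*(w + 3)*(w + 4)*(w^2 - 4*w + 3) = (w - 3)*(w + 2)*(w + 3)*(w + 4)*(w - 1)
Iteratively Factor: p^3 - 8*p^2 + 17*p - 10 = (p - 1)*(p^2 - 7*p + 10) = (p - 5)*(p - 1)*(p - 2)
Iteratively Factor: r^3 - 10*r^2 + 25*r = (r)*(r^2 - 10*r + 25) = r*(r - 5)*(r - 5)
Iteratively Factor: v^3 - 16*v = (v)*(v^2 - 16) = v*(v - 4)*(v + 4)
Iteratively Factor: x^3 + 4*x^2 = (x)*(x^2 + 4*x) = x^2*(x + 4)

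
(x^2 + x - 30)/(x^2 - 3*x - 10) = (x + 6)/(x + 2)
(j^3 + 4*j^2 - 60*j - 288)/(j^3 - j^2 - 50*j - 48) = (j + 6)/(j + 1)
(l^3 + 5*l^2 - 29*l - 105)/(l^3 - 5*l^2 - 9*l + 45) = (l + 7)/(l - 3)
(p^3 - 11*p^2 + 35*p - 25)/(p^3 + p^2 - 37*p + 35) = (p - 5)/(p + 7)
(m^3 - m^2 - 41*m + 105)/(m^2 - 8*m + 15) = m + 7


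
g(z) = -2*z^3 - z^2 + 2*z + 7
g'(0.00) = 2.00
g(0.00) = 7.00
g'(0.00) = 2.00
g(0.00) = 7.00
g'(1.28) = -10.39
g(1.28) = 3.73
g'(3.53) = -79.83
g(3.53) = -86.37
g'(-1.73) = -12.50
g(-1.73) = 10.90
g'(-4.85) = -129.44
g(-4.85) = 201.95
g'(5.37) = -181.76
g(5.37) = -320.81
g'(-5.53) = -170.43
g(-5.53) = 303.58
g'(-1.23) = -4.62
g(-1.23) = 6.75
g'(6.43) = -258.93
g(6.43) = -553.18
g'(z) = -6*z^2 - 2*z + 2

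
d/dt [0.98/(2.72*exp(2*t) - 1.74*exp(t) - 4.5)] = (1.7052 - 5.3312*exp(t))*exp(t)/(-2.72*exp(2*t) + 1.74*exp(t) + 4.5)^2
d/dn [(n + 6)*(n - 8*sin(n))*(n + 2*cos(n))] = -(n + 6)*(n - 8*sin(n))*(2*sin(n) - 1) - (n + 6)*(n + 2*cos(n))*(8*cos(n) - 1) + (n - 8*sin(n))*(n + 2*cos(n))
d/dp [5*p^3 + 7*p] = 15*p^2 + 7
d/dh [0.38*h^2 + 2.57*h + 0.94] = 0.76*h + 2.57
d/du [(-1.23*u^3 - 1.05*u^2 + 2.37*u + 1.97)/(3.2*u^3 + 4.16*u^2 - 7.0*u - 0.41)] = (1.77635683940025e-15*u^5 - 1.7568*u^4 + 2.05199999999999*u^3 - 19.9083*u^2 - 15.5294*u + 12.8183)/(10.24*u^6 + 26.624*u^5 - 27.4944*u^4 - 60.864*u^3 + 45.5888*u^2 + 5.74*u + 0.1681)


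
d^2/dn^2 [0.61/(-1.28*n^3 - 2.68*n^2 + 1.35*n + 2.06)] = ((4.6848*n + 3.2696)*(1.28*n^3 + 2.68*n^2 - 1.35*n - 2.06) - 0.61*(3.84*n^2 + 5.36*n - 1.35)*(7.68*n^2 + 10.72*n - 2.7))/(1.28*n^3 + 2.68*n^2 - 1.35*n - 2.06)^3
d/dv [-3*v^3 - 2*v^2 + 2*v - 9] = -9*v^2 - 4*v + 2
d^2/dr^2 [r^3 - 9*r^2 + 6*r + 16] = 6*r - 18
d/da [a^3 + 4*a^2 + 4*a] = 3*a^2 + 8*a + 4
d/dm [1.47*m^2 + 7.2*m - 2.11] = 2.94*m + 7.2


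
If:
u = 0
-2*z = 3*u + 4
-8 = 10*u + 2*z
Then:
No Solution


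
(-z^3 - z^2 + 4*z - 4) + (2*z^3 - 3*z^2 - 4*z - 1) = z^3 - 4*z^2 - 5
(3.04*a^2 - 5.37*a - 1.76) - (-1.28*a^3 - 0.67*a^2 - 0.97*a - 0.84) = 1.28*a^3 + 3.71*a^2 - 4.4*a - 0.92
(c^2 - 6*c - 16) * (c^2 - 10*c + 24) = c^4 - 16*c^3 + 68*c^2 + 16*c - 384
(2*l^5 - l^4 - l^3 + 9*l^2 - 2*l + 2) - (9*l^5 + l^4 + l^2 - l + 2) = -7*l^5 - 2*l^4 - l^3 + 8*l^2 - l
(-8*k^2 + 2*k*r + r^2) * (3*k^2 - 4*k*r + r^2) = -24*k^4 + 38*k^3*r - 13*k^2*r^2 - 2*k*r^3 + r^4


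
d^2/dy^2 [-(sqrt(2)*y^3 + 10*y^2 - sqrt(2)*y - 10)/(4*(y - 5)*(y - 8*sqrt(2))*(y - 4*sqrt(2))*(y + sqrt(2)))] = (-sqrt(2)*y^9 - 30*y^8 + 480*y^7 + 456*sqrt(2)*y^7 - 3400*sqrt(2)*y^6 - 2880*y^6 - 8160*y^5 + 1887*sqrt(2)*y^5 + 21906*y^4 + 68160*sqrt(2)*y^4 - 103654*sqrt(2)*y^3 + 403440*y^3 - 1241940*y^2 - 95760*sqrt(2)*y^2 - 810000*sqrt(2)*y - 163200*y - 1342080 - 87040*sqrt(2))/(2*(y^12 - 33*sqrt(2)*y^11 - 15*y^11 + 495*sqrt(2)*y^10 + 921*y^10 - 12815*y^9 - 7585*sqrt(2)*y^9 + 88842*y^8 + 80775*sqrt(2)*y^8 - 374226*sqrt(2)*y^7 - 486630*y^7 + 503390*sqrt(2)*y^6 + 1655056*y^6 + 566160*y^5 + 713664*sqrt(2)*y^5 - 17717760*y^4 - 1680960*sqrt(2)*y^4 + 3289088*sqrt(2)*y^3 + 16422400*y^3 - 12472320*sqrt(2)*y^2 + 73728000*y^2 - 122880000*y + 39321600*sqrt(2)*y - 65536000*sqrt(2)))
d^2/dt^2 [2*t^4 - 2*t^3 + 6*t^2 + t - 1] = 24*t^2 - 12*t + 12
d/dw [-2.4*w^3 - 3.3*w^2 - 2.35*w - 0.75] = -7.2*w^2 - 6.6*w - 2.35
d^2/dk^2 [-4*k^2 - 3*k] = -8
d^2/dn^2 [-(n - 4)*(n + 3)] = -2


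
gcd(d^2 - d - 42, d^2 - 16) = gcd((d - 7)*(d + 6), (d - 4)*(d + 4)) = 1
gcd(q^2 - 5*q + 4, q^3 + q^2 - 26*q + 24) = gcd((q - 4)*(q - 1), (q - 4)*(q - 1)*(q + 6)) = q^2 - 5*q + 4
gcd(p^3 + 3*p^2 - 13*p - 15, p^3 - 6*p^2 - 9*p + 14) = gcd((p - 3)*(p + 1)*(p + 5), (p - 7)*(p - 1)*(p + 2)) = 1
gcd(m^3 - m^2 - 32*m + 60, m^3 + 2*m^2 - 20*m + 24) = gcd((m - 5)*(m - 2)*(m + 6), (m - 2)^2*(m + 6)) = m^2 + 4*m - 12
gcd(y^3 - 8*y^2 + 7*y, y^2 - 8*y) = y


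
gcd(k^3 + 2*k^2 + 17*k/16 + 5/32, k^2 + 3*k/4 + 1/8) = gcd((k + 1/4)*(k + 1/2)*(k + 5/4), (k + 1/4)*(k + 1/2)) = k^2 + 3*k/4 + 1/8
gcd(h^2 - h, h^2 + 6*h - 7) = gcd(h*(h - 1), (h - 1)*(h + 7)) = h - 1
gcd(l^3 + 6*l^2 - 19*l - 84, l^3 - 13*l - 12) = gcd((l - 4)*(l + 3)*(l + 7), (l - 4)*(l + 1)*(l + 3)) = l^2 - l - 12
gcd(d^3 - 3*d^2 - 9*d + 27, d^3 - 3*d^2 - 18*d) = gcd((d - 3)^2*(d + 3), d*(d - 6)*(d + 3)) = d + 3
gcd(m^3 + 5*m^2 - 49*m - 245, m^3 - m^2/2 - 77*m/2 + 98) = m + 7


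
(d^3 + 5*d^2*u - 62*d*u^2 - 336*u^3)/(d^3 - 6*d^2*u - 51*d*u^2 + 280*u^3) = (-d - 6*u)/(-d + 5*u)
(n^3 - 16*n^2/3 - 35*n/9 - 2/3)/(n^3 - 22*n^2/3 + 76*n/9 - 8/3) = (9*n^2 + 6*n + 1)/(9*n^2 - 12*n + 4)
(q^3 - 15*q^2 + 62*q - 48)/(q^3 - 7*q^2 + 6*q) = (q - 8)/q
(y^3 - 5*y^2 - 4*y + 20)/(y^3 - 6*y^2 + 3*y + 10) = (y + 2)/(y + 1)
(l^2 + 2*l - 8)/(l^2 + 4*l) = (l - 2)/l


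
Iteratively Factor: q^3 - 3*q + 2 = (q - 1)*(q^2 + q - 2) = (q - 1)*(q + 2)*(q - 1)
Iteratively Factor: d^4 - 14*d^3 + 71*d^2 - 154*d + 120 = (d - 5)*(d^3 - 9*d^2 + 26*d - 24) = (d - 5)*(d - 3)*(d^2 - 6*d + 8) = (d - 5)*(d - 4)*(d - 3)*(d - 2)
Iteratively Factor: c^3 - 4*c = (c + 2)*(c^2 - 2*c) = (c - 2)*(c + 2)*(c)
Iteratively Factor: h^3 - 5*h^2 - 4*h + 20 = (h + 2)*(h^2 - 7*h + 10) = (h - 2)*(h + 2)*(h - 5)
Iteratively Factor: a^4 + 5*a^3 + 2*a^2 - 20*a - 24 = (a - 2)*(a^3 + 7*a^2 + 16*a + 12) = (a - 2)*(a + 2)*(a^2 + 5*a + 6) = (a - 2)*(a + 2)*(a + 3)*(a + 2)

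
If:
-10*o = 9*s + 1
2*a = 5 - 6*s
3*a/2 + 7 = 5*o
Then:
No Solution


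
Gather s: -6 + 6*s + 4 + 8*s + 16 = 14*s + 14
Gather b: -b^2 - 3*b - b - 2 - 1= -b^2 - 4*b - 3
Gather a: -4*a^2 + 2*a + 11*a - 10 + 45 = -4*a^2 + 13*a + 35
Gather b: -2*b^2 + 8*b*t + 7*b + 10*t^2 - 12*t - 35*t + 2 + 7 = -2*b^2 + b*(8*t + 7) + 10*t^2 - 47*t + 9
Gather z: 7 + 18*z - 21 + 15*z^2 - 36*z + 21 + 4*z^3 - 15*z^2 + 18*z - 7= 4*z^3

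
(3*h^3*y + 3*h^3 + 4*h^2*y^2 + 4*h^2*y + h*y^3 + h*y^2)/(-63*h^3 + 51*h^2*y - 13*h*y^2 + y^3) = h*(3*h^2*y + 3*h^2 + 4*h*y^2 + 4*h*y + y^3 + y^2)/(-63*h^3 + 51*h^2*y - 13*h*y^2 + y^3)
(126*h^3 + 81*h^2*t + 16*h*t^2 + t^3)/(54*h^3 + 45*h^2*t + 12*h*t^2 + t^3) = (7*h + t)/(3*h + t)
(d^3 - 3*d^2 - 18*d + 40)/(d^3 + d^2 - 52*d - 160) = (d^2 - 7*d + 10)/(d^2 - 3*d - 40)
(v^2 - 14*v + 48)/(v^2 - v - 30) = (v - 8)/(v + 5)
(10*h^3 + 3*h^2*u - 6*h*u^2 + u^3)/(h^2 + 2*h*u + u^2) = (10*h^2 - 7*h*u + u^2)/(h + u)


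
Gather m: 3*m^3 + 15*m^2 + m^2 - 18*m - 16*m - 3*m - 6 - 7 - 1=3*m^3 + 16*m^2 - 37*m - 14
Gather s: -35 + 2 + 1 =-32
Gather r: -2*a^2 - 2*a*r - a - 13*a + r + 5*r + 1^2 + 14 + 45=-2*a^2 - 14*a + r*(6 - 2*a) + 60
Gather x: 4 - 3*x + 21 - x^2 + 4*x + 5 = -x^2 + x + 30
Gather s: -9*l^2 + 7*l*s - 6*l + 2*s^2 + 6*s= -9*l^2 - 6*l + 2*s^2 + s*(7*l + 6)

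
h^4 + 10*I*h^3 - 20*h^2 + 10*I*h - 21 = (h - I)*(h + I)*(h + 3*I)*(h + 7*I)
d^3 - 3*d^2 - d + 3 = (d - 3)*(d - 1)*(d + 1)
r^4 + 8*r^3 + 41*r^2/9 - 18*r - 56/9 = (r - 4/3)*(r + 1/3)*(r + 2)*(r + 7)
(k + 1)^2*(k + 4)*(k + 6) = k^4 + 12*k^3 + 45*k^2 + 58*k + 24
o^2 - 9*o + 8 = (o - 8)*(o - 1)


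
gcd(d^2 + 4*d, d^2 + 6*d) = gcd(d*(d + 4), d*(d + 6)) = d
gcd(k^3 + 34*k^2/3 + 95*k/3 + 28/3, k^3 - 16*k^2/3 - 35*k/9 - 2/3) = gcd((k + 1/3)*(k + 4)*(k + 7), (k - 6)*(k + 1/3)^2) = k + 1/3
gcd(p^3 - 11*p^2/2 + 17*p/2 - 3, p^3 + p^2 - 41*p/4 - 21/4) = p - 3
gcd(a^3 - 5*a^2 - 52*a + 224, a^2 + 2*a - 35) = a + 7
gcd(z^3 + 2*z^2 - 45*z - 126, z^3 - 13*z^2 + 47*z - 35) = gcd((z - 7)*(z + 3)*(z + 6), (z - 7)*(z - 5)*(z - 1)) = z - 7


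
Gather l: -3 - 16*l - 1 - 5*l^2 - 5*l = -5*l^2 - 21*l - 4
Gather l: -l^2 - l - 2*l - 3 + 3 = -l^2 - 3*l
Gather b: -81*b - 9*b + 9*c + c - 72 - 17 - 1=-90*b + 10*c - 90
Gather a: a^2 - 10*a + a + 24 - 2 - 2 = a^2 - 9*a + 20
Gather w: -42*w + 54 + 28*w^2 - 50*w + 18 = 28*w^2 - 92*w + 72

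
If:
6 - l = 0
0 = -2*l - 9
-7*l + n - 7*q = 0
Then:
No Solution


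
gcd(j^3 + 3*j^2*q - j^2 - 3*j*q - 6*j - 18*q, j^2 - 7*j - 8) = 1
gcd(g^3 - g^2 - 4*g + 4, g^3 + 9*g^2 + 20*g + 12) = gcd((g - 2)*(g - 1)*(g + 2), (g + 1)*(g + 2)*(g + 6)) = g + 2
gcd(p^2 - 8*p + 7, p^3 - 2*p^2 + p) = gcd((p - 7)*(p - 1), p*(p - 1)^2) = p - 1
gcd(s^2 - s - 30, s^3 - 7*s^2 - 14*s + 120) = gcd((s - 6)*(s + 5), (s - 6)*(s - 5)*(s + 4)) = s - 6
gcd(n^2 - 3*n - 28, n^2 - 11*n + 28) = n - 7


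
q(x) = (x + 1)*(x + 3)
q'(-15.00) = -26.00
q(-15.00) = 168.00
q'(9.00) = 22.00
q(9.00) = 120.00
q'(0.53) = 5.06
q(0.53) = 5.40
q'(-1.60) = 0.80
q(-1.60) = -0.84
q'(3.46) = 10.92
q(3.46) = 28.81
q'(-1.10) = 1.80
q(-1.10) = -0.19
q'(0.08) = 4.16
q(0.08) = 3.33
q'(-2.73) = -1.46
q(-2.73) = -0.47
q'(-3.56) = -3.12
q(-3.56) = 1.43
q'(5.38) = 14.76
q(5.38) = 53.46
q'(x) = 2*x + 4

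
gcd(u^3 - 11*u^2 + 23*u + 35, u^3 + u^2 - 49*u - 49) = u^2 - 6*u - 7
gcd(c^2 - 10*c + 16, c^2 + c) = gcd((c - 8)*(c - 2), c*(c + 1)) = 1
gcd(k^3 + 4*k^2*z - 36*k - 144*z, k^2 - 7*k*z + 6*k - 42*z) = k + 6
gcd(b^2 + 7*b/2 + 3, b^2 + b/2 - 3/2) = b + 3/2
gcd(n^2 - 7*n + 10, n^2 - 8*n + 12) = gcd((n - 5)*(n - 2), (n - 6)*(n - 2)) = n - 2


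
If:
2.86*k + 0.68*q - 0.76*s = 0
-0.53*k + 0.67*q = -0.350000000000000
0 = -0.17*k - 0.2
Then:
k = -1.18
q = -1.45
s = -5.73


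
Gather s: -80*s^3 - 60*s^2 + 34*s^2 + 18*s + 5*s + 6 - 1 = -80*s^3 - 26*s^2 + 23*s + 5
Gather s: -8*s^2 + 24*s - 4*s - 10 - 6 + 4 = -8*s^2 + 20*s - 12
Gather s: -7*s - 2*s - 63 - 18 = -9*s - 81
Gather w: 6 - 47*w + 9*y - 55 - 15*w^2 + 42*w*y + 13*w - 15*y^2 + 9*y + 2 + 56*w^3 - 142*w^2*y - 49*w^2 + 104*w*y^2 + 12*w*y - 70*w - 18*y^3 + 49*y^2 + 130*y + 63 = 56*w^3 + w^2*(-142*y - 64) + w*(104*y^2 + 54*y - 104) - 18*y^3 + 34*y^2 + 148*y + 16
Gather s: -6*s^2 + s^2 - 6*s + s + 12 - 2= -5*s^2 - 5*s + 10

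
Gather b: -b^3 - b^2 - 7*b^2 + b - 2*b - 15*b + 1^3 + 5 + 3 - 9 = -b^3 - 8*b^2 - 16*b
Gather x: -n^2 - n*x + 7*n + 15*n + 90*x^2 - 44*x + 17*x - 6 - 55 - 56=-n^2 + 22*n + 90*x^2 + x*(-n - 27) - 117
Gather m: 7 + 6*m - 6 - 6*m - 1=0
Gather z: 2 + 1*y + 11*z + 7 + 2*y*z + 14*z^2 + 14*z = y + 14*z^2 + z*(2*y + 25) + 9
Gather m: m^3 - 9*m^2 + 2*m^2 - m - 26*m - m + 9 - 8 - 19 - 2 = m^3 - 7*m^2 - 28*m - 20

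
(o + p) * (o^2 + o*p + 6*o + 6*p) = o^3 + 2*o^2*p + 6*o^2 + o*p^2 + 12*o*p + 6*p^2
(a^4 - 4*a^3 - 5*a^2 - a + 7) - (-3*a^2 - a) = a^4 - 4*a^3 - 2*a^2 + 7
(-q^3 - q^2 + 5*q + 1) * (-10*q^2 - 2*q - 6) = 10*q^5 + 12*q^4 - 42*q^3 - 14*q^2 - 32*q - 6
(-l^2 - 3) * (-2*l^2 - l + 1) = 2*l^4 + l^3 + 5*l^2 + 3*l - 3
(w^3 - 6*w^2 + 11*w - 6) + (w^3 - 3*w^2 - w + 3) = 2*w^3 - 9*w^2 + 10*w - 3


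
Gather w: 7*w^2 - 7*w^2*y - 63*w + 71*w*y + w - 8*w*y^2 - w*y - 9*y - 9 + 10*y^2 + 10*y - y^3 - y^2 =w^2*(7 - 7*y) + w*(-8*y^2 + 70*y - 62) - y^3 + 9*y^2 + y - 9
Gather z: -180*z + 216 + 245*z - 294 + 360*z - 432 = 425*z - 510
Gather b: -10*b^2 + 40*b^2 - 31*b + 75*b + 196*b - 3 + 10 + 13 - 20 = 30*b^2 + 240*b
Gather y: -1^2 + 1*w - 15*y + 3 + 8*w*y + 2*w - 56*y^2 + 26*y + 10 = 3*w - 56*y^2 + y*(8*w + 11) + 12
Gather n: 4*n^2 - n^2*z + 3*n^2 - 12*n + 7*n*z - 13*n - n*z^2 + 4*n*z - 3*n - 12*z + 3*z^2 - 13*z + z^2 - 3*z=n^2*(7 - z) + n*(-z^2 + 11*z - 28) + 4*z^2 - 28*z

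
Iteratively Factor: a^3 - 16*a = (a + 4)*(a^2 - 4*a) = a*(a + 4)*(a - 4)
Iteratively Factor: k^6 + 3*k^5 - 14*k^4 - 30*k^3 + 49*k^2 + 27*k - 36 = (k - 3)*(k^5 + 6*k^4 + 4*k^3 - 18*k^2 - 5*k + 12) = (k - 3)*(k - 1)*(k^4 + 7*k^3 + 11*k^2 - 7*k - 12) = (k - 3)*(k - 1)*(k + 4)*(k^3 + 3*k^2 - k - 3) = (k - 3)*(k - 1)*(k + 1)*(k + 4)*(k^2 + 2*k - 3) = (k - 3)*(k - 1)*(k + 1)*(k + 3)*(k + 4)*(k - 1)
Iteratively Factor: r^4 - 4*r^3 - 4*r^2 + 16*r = (r + 2)*(r^3 - 6*r^2 + 8*r) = (r - 4)*(r + 2)*(r^2 - 2*r) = (r - 4)*(r - 2)*(r + 2)*(r)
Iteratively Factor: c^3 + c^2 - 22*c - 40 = (c + 2)*(c^2 - c - 20) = (c + 2)*(c + 4)*(c - 5)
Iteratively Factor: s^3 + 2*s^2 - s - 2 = (s - 1)*(s^2 + 3*s + 2) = (s - 1)*(s + 1)*(s + 2)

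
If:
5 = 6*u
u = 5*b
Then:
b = 1/6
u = 5/6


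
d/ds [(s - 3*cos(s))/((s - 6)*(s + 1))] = ((-s + 3*cos(s))*(s - 6) + (-s + 3*cos(s))*(s + 1) + (s - 6)*(s + 1)*(3*sin(s) + 1))/((s - 6)^2*(s + 1)^2)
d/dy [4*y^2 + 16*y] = 8*y + 16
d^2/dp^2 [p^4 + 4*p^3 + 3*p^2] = 12*p^2 + 24*p + 6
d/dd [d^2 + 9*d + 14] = 2*d + 9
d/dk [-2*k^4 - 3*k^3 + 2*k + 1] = -8*k^3 - 9*k^2 + 2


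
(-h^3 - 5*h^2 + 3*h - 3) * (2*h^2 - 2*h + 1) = -2*h^5 - 8*h^4 + 15*h^3 - 17*h^2 + 9*h - 3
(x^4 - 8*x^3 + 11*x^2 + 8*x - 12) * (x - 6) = x^5 - 14*x^4 + 59*x^3 - 58*x^2 - 60*x + 72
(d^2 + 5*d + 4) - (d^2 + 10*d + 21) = -5*d - 17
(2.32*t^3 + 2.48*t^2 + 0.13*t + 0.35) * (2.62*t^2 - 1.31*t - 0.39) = 6.0784*t^5 + 3.4584*t^4 - 3.813*t^3 - 0.2205*t^2 - 0.5092*t - 0.1365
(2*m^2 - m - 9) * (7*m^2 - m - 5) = 14*m^4 - 9*m^3 - 72*m^2 + 14*m + 45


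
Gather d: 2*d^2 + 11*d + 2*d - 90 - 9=2*d^2 + 13*d - 99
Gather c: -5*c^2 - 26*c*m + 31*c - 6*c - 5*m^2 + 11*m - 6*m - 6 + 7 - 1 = -5*c^2 + c*(25 - 26*m) - 5*m^2 + 5*m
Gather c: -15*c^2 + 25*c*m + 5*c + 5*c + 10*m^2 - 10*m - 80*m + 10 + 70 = -15*c^2 + c*(25*m + 10) + 10*m^2 - 90*m + 80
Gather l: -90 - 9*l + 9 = -9*l - 81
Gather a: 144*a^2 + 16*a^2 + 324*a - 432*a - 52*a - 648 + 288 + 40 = 160*a^2 - 160*a - 320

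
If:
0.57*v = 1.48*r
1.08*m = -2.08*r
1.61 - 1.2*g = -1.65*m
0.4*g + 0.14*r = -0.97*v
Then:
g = 2.23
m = 0.65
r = -0.34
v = -0.87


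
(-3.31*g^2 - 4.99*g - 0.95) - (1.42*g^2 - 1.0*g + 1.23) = -4.73*g^2 - 3.99*g - 2.18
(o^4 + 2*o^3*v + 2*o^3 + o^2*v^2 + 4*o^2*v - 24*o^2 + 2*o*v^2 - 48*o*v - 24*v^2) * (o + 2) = o^5 + 2*o^4*v + 4*o^4 + o^3*v^2 + 8*o^3*v - 20*o^3 + 4*o^2*v^2 - 40*o^2*v - 48*o^2 - 20*o*v^2 - 96*o*v - 48*v^2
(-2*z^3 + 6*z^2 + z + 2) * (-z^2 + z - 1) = 2*z^5 - 8*z^4 + 7*z^3 - 7*z^2 + z - 2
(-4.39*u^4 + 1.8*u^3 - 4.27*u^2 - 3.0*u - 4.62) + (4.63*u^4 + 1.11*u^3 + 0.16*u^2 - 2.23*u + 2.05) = 0.24*u^4 + 2.91*u^3 - 4.11*u^2 - 5.23*u - 2.57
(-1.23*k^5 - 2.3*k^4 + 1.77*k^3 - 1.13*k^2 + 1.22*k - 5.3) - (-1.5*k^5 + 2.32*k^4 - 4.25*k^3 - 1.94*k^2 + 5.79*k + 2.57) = 0.27*k^5 - 4.62*k^4 + 6.02*k^3 + 0.81*k^2 - 4.57*k - 7.87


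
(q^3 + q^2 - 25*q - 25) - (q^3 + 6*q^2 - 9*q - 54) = -5*q^2 - 16*q + 29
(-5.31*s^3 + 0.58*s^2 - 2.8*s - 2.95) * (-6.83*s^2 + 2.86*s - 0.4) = 36.2673*s^5 - 19.148*s^4 + 22.9068*s^3 + 11.9085*s^2 - 7.317*s + 1.18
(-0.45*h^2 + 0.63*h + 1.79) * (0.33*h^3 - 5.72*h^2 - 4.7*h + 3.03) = -0.1485*h^5 + 2.7819*h^4 - 0.897899999999999*h^3 - 14.5633*h^2 - 6.5041*h + 5.4237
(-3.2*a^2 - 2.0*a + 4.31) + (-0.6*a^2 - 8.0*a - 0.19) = -3.8*a^2 - 10.0*a + 4.12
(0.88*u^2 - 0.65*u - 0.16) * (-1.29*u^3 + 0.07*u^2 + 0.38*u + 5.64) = -1.1352*u^5 + 0.9001*u^4 + 0.4953*u^3 + 4.705*u^2 - 3.7268*u - 0.9024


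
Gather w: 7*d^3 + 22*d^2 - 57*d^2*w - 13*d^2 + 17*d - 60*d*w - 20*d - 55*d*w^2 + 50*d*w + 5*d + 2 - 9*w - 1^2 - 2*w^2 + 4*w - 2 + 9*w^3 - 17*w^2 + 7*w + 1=7*d^3 + 9*d^2 + 2*d + 9*w^3 + w^2*(-55*d - 19) + w*(-57*d^2 - 10*d + 2)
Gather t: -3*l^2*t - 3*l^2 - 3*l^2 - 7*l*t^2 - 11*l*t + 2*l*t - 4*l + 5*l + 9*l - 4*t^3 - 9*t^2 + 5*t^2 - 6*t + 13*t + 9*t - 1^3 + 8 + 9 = -6*l^2 + 10*l - 4*t^3 + t^2*(-7*l - 4) + t*(-3*l^2 - 9*l + 16) + 16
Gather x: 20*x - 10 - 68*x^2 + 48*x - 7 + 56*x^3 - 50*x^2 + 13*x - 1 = 56*x^3 - 118*x^2 + 81*x - 18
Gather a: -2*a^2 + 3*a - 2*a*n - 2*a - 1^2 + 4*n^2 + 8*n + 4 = -2*a^2 + a*(1 - 2*n) + 4*n^2 + 8*n + 3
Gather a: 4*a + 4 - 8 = 4*a - 4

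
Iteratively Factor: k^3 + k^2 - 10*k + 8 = (k - 1)*(k^2 + 2*k - 8) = (k - 1)*(k + 4)*(k - 2)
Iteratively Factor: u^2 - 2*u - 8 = (u + 2)*(u - 4)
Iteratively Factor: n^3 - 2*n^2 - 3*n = (n)*(n^2 - 2*n - 3) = n*(n + 1)*(n - 3)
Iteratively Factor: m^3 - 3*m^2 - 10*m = (m - 5)*(m^2 + 2*m) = (m - 5)*(m + 2)*(m)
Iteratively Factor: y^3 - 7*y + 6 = (y - 2)*(y^2 + 2*y - 3) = (y - 2)*(y + 3)*(y - 1)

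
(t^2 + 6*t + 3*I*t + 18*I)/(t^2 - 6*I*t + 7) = (t^2 + 3*t*(2 + I) + 18*I)/(t^2 - 6*I*t + 7)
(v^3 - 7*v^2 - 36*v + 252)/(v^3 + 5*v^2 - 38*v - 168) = (v^2 - v - 42)/(v^2 + 11*v + 28)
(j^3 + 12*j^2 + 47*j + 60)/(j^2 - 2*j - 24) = (j^2 + 8*j + 15)/(j - 6)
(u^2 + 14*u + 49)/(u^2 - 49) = (u + 7)/(u - 7)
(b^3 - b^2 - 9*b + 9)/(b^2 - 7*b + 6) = (b^2 - 9)/(b - 6)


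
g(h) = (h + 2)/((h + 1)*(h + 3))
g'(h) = -(h + 2)/((h + 1)*(h + 3)^2) + 1/((h + 1)*(h + 3)) - (h + 2)/((h + 1)^2*(h + 3)) = (-h^2 - 4*h - 5)/(h^4 + 8*h^3 + 22*h^2 + 24*h + 9)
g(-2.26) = 0.28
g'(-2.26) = -1.23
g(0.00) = 0.67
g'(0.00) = -0.56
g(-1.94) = -0.06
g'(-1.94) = -1.01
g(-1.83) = -0.18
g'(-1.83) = -1.09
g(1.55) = 0.31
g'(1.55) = -0.10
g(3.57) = 0.19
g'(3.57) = -0.04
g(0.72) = 0.43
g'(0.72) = -0.21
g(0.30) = 0.54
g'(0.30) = -0.34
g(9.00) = 0.09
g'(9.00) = -0.00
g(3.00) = 0.21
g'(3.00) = -0.05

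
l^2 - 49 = (l - 7)*(l + 7)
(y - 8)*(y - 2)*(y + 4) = y^3 - 6*y^2 - 24*y + 64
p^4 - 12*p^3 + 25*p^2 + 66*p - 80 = (p - 8)*(p - 5)*(p - 1)*(p + 2)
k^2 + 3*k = k*(k + 3)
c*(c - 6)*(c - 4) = c^3 - 10*c^2 + 24*c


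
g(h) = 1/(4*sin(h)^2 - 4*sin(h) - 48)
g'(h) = (-8*sin(h)*cos(h) + 4*cos(h))/(4*sin(h)^2 - 4*sin(h) - 48)^2 = (1 - 2*sin(h))*cos(h)/(4*(sin(h) + cos(h)^2 + 11)^2)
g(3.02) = -0.02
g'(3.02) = -0.00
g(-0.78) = -0.02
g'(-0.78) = 0.00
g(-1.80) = -0.02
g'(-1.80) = -0.00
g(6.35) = -0.02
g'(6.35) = 0.00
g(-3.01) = -0.02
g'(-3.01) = -0.00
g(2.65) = -0.02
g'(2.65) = -0.00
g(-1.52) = -0.02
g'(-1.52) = 0.00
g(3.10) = -0.02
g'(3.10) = -0.00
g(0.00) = -0.02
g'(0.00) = 0.00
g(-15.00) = -0.02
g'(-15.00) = 0.00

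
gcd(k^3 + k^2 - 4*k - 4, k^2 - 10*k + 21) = 1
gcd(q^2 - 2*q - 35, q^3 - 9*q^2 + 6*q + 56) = q - 7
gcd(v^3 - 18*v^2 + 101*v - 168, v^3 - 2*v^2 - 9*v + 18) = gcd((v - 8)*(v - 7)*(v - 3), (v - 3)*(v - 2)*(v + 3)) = v - 3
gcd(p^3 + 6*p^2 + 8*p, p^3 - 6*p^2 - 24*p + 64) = p + 4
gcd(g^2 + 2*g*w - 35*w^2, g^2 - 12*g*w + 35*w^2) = -g + 5*w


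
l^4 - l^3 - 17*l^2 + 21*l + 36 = (l - 3)^2*(l + 1)*(l + 4)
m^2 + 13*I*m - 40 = (m + 5*I)*(m + 8*I)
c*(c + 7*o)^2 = c^3 + 14*c^2*o + 49*c*o^2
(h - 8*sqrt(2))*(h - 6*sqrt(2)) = h^2 - 14*sqrt(2)*h + 96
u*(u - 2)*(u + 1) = u^3 - u^2 - 2*u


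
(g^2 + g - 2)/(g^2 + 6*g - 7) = (g + 2)/(g + 7)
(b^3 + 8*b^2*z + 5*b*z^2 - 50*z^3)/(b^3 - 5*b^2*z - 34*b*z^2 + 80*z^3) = (-b - 5*z)/(-b + 8*z)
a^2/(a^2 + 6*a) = a/(a + 6)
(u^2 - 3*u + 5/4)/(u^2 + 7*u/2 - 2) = (u - 5/2)/(u + 4)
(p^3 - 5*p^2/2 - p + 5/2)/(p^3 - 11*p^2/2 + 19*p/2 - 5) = (p + 1)/(p - 2)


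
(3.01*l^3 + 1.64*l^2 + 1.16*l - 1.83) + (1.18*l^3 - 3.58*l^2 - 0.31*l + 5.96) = 4.19*l^3 - 1.94*l^2 + 0.85*l + 4.13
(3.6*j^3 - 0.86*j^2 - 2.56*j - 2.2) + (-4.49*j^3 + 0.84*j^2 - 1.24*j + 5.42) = -0.89*j^3 - 0.02*j^2 - 3.8*j + 3.22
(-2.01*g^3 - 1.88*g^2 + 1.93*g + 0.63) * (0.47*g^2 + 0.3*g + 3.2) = -0.9447*g^5 - 1.4866*g^4 - 6.0889*g^3 - 5.1409*g^2 + 6.365*g + 2.016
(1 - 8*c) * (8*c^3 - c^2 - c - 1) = -64*c^4 + 16*c^3 + 7*c^2 + 7*c - 1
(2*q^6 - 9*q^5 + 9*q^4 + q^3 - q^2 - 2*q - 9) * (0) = 0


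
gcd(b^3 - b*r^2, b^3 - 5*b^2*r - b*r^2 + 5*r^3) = -b^2 + r^2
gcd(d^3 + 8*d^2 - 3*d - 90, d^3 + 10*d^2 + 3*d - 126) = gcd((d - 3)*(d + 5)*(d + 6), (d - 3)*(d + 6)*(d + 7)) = d^2 + 3*d - 18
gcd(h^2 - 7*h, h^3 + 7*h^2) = h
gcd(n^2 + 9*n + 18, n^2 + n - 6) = n + 3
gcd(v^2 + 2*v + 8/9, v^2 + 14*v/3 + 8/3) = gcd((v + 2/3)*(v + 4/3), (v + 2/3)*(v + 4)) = v + 2/3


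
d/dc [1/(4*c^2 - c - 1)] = (1 - 8*c)/(-4*c^2 + c + 1)^2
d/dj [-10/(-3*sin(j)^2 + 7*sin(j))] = 10*(7 - 6*sin(j))*cos(j)/((3*sin(j) - 7)^2*sin(j)^2)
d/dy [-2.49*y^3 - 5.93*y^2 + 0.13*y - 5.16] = -7.47*y^2 - 11.86*y + 0.13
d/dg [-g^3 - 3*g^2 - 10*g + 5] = -3*g^2 - 6*g - 10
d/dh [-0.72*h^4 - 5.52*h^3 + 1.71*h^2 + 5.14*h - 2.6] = -2.88*h^3 - 16.56*h^2 + 3.42*h + 5.14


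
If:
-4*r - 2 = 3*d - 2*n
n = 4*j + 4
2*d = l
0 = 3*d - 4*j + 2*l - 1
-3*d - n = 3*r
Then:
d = -24/73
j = -241/292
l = -48/73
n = 51/73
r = 7/73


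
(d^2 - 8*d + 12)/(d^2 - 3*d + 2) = (d - 6)/(d - 1)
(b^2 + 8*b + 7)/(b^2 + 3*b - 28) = (b + 1)/(b - 4)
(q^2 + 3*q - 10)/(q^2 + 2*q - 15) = (q - 2)/(q - 3)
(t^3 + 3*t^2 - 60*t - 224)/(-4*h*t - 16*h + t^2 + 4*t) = (t^2 - t - 56)/(-4*h + t)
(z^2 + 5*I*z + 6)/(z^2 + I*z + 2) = (z + 6*I)/(z + 2*I)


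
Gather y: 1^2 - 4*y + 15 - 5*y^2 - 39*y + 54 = -5*y^2 - 43*y + 70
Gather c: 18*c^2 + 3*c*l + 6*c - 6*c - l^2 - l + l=18*c^2 + 3*c*l - l^2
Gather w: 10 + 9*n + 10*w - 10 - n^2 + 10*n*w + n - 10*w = -n^2 + 10*n*w + 10*n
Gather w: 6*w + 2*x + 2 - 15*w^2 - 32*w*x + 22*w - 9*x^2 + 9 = -15*w^2 + w*(28 - 32*x) - 9*x^2 + 2*x + 11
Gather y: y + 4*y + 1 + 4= 5*y + 5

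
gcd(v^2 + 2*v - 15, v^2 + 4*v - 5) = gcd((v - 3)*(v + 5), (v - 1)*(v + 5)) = v + 5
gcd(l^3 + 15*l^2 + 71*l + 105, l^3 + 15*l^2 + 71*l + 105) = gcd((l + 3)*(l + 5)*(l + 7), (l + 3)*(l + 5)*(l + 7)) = l^3 + 15*l^2 + 71*l + 105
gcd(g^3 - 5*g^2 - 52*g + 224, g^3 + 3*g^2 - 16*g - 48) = g - 4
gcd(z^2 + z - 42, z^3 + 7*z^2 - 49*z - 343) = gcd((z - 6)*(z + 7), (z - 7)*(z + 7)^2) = z + 7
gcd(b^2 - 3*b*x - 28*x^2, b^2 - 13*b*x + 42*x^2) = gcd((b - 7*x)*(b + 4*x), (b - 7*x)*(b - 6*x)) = -b + 7*x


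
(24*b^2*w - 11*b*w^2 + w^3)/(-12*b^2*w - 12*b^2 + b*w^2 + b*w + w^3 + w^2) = w*(-8*b + w)/(4*b*w + 4*b + w^2 + w)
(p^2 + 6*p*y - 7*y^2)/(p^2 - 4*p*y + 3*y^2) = (-p - 7*y)/(-p + 3*y)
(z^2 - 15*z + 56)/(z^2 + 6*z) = (z^2 - 15*z + 56)/(z*(z + 6))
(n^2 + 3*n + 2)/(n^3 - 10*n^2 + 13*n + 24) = (n + 2)/(n^2 - 11*n + 24)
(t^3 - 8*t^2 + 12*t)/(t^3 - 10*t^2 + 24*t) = (t - 2)/(t - 4)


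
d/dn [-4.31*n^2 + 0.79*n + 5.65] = 0.79 - 8.62*n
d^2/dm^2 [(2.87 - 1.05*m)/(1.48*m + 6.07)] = 31.438456/(1.48*m + 6.07)^3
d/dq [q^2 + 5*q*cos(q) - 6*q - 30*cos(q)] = -5*q*sin(q) + 2*q + 30*sin(q) + 5*cos(q) - 6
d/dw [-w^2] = -2*w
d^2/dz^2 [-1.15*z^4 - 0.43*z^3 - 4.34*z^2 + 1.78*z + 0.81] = -13.8*z^2 - 2.58*z - 8.68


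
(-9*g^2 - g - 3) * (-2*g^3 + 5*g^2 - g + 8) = 18*g^5 - 43*g^4 + 10*g^3 - 86*g^2 - 5*g - 24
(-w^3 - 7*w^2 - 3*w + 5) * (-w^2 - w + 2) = w^5 + 8*w^4 + 8*w^3 - 16*w^2 - 11*w + 10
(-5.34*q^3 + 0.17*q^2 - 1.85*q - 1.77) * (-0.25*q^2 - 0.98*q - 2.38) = 1.335*q^5 + 5.1907*q^4 + 13.0051*q^3 + 1.8509*q^2 + 6.1376*q + 4.2126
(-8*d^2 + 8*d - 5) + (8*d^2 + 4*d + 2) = 12*d - 3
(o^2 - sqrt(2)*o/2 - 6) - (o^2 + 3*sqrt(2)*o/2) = -2*sqrt(2)*o - 6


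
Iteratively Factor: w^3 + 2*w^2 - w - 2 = (w + 1)*(w^2 + w - 2) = (w + 1)*(w + 2)*(w - 1)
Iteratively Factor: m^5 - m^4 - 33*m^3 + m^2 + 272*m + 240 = (m - 4)*(m^4 + 3*m^3 - 21*m^2 - 83*m - 60) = (m - 4)*(m + 3)*(m^3 - 21*m - 20) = (m - 4)*(m + 1)*(m + 3)*(m^2 - m - 20) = (m - 5)*(m - 4)*(m + 1)*(m + 3)*(m + 4)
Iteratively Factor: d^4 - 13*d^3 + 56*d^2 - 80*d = (d - 4)*(d^3 - 9*d^2 + 20*d) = d*(d - 4)*(d^2 - 9*d + 20) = d*(d - 4)^2*(d - 5)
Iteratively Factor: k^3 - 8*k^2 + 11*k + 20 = (k - 5)*(k^2 - 3*k - 4) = (k - 5)*(k + 1)*(k - 4)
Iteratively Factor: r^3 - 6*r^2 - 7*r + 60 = (r - 4)*(r^2 - 2*r - 15) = (r - 5)*(r - 4)*(r + 3)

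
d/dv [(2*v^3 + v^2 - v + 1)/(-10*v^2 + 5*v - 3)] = (-20*v^4 + 20*v^3 - 23*v^2 + 14*v - 2)/(100*v^4 - 100*v^3 + 85*v^2 - 30*v + 9)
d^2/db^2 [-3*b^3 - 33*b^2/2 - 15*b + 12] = -18*b - 33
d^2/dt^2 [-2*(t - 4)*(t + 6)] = -4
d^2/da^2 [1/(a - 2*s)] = 2/(a - 2*s)^3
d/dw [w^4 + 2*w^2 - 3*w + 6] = 4*w^3 + 4*w - 3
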